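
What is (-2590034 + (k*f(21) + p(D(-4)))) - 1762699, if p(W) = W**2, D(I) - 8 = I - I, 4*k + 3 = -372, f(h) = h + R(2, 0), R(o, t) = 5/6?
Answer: -34837727/8 ≈ -4.3547e+6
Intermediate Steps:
R(o, t) = 5/6 (R(o, t) = 5*(1/6) = 5/6)
f(h) = 5/6 + h (f(h) = h + 5/6 = 5/6 + h)
k = -375/4 (k = -3/4 + (1/4)*(-372) = -3/4 - 93 = -375/4 ≈ -93.750)
D(I) = 8 (D(I) = 8 + (I - I) = 8 + 0 = 8)
(-2590034 + (k*f(21) + p(D(-4)))) - 1762699 = (-2590034 + (-375*(5/6 + 21)/4 + 8**2)) - 1762699 = (-2590034 + (-375/4*131/6 + 64)) - 1762699 = (-2590034 + (-16375/8 + 64)) - 1762699 = (-2590034 - 15863/8) - 1762699 = -20736135/8 - 1762699 = -34837727/8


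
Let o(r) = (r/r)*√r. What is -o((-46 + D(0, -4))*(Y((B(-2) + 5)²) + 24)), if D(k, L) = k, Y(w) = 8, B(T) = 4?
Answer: -8*I*√23 ≈ -38.367*I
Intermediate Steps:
o(r) = √r (o(r) = 1*√r = √r)
-o((-46 + D(0, -4))*(Y((B(-2) + 5)²) + 24)) = -√((-46 + 0)*(8 + 24)) = -√(-46*32) = -√(-1472) = -8*I*√23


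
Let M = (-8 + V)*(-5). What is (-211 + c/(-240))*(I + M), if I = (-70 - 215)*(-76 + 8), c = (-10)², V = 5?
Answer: -16401705/4 ≈ -4.1004e+6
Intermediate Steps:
c = 100
M = 15 (M = (-8 + 5)*(-5) = -3*(-5) = 15)
I = 19380 (I = -285*(-68) = 19380)
(-211 + c/(-240))*(I + M) = (-211 + 100/(-240))*(19380 + 15) = (-211 + 100*(-1/240))*19395 = (-211 - 5/12)*19395 = -2537/12*19395 = -16401705/4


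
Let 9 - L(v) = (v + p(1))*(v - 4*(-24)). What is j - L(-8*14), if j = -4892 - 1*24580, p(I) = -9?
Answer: -27545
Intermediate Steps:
j = -29472 (j = -4892 - 24580 = -29472)
L(v) = 9 - (-9 + v)*(96 + v) (L(v) = 9 - (v - 9)*(v - 4*(-24)) = 9 - (-9 + v)*(v + 96) = 9 - (-9 + v)*(96 + v))
j - L(-8*14) = -29472 - (873 - (-8*14)² - (-696)*14) = -29472 - (873 - 1*(-112)² - 87*(-112)) = -29472 - (873 - 1*12544 + 9744) = -29472 - (873 - 12544 + 9744) = -29472 - 1*(-1927) = -29472 + 1927 = -27545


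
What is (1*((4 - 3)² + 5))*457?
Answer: 2742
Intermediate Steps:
(1*((4 - 3)² + 5))*457 = (1*(1² + 5))*457 = (1*(1 + 5))*457 = (1*6)*457 = 6*457 = 2742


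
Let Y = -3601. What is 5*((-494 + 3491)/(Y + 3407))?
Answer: -14985/194 ≈ -77.242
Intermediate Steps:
5*((-494 + 3491)/(Y + 3407)) = 5*((-494 + 3491)/(-3601 + 3407)) = 5*(2997/(-194)) = 5*(2997*(-1/194)) = 5*(-2997/194) = -14985/194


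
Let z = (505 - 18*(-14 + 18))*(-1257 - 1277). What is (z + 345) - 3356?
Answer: -1100233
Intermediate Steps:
z = -1097222 (z = (505 - 18*4)*(-2534) = (505 - 72)*(-2534) = 433*(-2534) = -1097222)
(z + 345) - 3356 = (-1097222 + 345) - 3356 = -1096877 - 3356 = -1100233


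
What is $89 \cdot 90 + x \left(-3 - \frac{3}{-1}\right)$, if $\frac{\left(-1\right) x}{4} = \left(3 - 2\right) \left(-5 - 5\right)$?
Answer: $8010$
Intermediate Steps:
$x = 40$ ($x = - 4 \left(3 - 2\right) \left(-5 - 5\right) = - 4 \cdot 1 \left(-10\right) = \left(-4\right) \left(-10\right) = 40$)
$89 \cdot 90 + x \left(-3 - \frac{3}{-1}\right) = 89 \cdot 90 + 40 \left(-3 - \frac{3}{-1}\right) = 8010 + 40 \left(-3 - -3\right) = 8010 + 40 \left(-3 + 3\right) = 8010 + 40 \cdot 0 = 8010 + 0 = 8010$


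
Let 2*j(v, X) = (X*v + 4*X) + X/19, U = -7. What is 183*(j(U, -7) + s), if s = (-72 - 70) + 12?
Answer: -416142/19 ≈ -21902.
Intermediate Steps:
s = -130 (s = -142 + 12 = -130)
j(v, X) = 77*X/38 + X*v/2 (j(v, X) = ((X*v + 4*X) + X/19)/2 = ((4*X + X*v) + X*(1/19))/2 = ((4*X + X*v) + X/19)/2 = (77*X/19 + X*v)/2 = 77*X/38 + X*v/2)
183*(j(U, -7) + s) = 183*((1/38)*(-7)*(77 + 19*(-7)) - 130) = 183*((1/38)*(-7)*(77 - 133) - 130) = 183*((1/38)*(-7)*(-56) - 130) = 183*(196/19 - 130) = 183*(-2274/19) = -416142/19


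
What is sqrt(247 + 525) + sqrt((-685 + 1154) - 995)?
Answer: 2*sqrt(193) + I*sqrt(526) ≈ 27.785 + 22.935*I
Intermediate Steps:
sqrt(247 + 525) + sqrt((-685 + 1154) - 995) = sqrt(772) + sqrt(469 - 995) = 2*sqrt(193) + sqrt(-526) = 2*sqrt(193) + I*sqrt(526)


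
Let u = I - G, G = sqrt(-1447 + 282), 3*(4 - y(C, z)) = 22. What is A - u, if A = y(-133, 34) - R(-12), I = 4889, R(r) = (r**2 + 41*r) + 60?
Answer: -13813/3 + I*sqrt(1165) ≈ -4604.3 + 34.132*I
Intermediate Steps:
y(C, z) = -10/3 (y(C, z) = 4 - 1/3*22 = 4 - 22/3 = -10/3)
R(r) = 60 + r**2 + 41*r
A = 854/3 (A = -10/3 - (60 + (-12)**2 + 41*(-12)) = -10/3 - (60 + 144 - 492) = -10/3 - 1*(-288) = -10/3 + 288 = 854/3 ≈ 284.67)
G = I*sqrt(1165) (G = sqrt(-1165) = I*sqrt(1165) ≈ 34.132*I)
u = 4889 - I*sqrt(1165) ≈ 4889.0 - 34.132*I
A - u = 854/3 - (4889 - I*sqrt(1165)) = 854/3 + (-4889 + I*sqrt(1165)) = -13813/3 + I*sqrt(1165)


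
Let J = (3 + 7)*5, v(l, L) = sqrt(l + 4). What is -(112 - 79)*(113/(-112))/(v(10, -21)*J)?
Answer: 3729*sqrt(14)/78400 ≈ 0.17797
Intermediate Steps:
v(l, L) = sqrt(4 + l)
J = 50 (J = 10*5 = 50)
-(112 - 79)*(113/(-112))/(v(10, -21)*J) = -(112 - 79)*(113/(-112))/(sqrt(4 + 10)*50) = -33*(113*(-1/112))/(sqrt(14)*50) = -33*(-113/112)/(50*sqrt(14)) = -(-3729)*sqrt(14)/700/112 = -(-3729)*sqrt(14)/78400 = 3729*sqrt(14)/78400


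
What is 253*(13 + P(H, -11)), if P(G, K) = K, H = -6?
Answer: 506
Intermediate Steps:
253*(13 + P(H, -11)) = 253*(13 - 11) = 253*2 = 506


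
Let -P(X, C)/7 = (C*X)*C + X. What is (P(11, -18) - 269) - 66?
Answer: -25360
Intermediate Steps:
P(X, C) = -7*X - 7*X*C² (P(X, C) = -7*((C*X)*C + X) = -7*(X*C² + X) = -7*(X + X*C²) = -7*X - 7*X*C²)
(P(11, -18) - 269) - 66 = (-7*11*(1 + (-18)²) - 269) - 66 = (-7*11*(1 + 324) - 269) - 66 = (-7*11*325 - 269) - 66 = (-25025 - 269) - 66 = -25294 - 66 = -25360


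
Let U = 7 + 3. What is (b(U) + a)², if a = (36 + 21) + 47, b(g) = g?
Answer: 12996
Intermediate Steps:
U = 10
a = 104 (a = 57 + 47 = 104)
(b(U) + a)² = (10 + 104)² = 114² = 12996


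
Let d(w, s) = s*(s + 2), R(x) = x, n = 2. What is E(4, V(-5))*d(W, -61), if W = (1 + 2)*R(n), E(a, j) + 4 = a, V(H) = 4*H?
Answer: 0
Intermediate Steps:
E(a, j) = -4 + a
W = 6 (W = (1 + 2)*2 = 3*2 = 6)
d(w, s) = s*(2 + s)
E(4, V(-5))*d(W, -61) = (-4 + 4)*(-61*(2 - 61)) = 0*(-61*(-59)) = 0*3599 = 0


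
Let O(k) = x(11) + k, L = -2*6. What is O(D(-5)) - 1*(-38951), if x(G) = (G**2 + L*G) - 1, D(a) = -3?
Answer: 38936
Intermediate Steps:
L = -12
x(G) = -1 + G**2 - 12*G (x(G) = (G**2 - 12*G) - 1 = -1 + G**2 - 12*G)
O(k) = -12 + k (O(k) = (-1 + 11**2 - 12*11) + k = (-1 + 121 - 132) + k = -12 + k)
O(D(-5)) - 1*(-38951) = (-12 - 3) - 1*(-38951) = -15 + 38951 = 38936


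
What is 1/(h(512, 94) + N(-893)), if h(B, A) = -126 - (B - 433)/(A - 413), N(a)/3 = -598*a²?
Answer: -319/456368938529 ≈ -6.9900e-10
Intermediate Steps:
N(a) = -1794*a² (N(a) = 3*(-598*a²) = -1794*a²)
h(B, A) = -126 - (-433 + B)/(-413 + A)
1/(h(512, 94) + N(-893)) = 1/((52471 - 1*512 - 126*94)/(-413 + 94) - 1794*(-893)²) = 1/((52471 - 512 - 11844)/(-319) - 1794*797449) = 1/(-1/319*40115 - 1430623506) = 1/(-40115/319 - 1430623506) = 1/(-456368938529/319) = -319/456368938529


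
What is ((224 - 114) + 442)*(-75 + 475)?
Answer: 220800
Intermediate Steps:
((224 - 114) + 442)*(-75 + 475) = (110 + 442)*400 = 552*400 = 220800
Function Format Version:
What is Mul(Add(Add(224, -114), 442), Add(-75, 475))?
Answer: 220800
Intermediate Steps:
Mul(Add(Add(224, -114), 442), Add(-75, 475)) = Mul(Add(110, 442), 400) = Mul(552, 400) = 220800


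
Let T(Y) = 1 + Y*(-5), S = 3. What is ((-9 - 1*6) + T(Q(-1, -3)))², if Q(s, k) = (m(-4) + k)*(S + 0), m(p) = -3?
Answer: 5776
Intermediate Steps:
Q(s, k) = -9 + 3*k (Q(s, k) = (-3 + k)*(3 + 0) = (-3 + k)*3 = -9 + 3*k)
T(Y) = 1 - 5*Y
((-9 - 1*6) + T(Q(-1, -3)))² = ((-9 - 1*6) + (1 - 5*(-9 + 3*(-3))))² = ((-9 - 6) + (1 - 5*(-9 - 9)))² = (-15 + (1 - 5*(-18)))² = (-15 + (1 + 90))² = (-15 + 91)² = 76² = 5776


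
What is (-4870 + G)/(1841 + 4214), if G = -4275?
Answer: -1829/1211 ≈ -1.5103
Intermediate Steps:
(-4870 + G)/(1841 + 4214) = (-4870 - 4275)/(1841 + 4214) = -9145/6055 = -9145*1/6055 = -1829/1211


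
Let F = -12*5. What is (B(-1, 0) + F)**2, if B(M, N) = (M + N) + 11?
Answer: 2500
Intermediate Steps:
B(M, N) = 11 + M + N
F = -60
(B(-1, 0) + F)**2 = ((11 - 1 + 0) - 60)**2 = (10 - 60)**2 = (-50)**2 = 2500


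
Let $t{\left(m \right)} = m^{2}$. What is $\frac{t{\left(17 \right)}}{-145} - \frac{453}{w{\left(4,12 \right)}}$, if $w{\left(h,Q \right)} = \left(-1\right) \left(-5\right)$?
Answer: $- \frac{13426}{145} \approx -92.593$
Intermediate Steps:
$w{\left(h,Q \right)} = 5$
$\frac{t{\left(17 \right)}}{-145} - \frac{453}{w{\left(4,12 \right)}} = \frac{17^{2}}{-145} - \frac{453}{5} = 289 \left(- \frac{1}{145}\right) - \frac{453}{5} = - \frac{289}{145} - \frac{453}{5} = - \frac{13426}{145}$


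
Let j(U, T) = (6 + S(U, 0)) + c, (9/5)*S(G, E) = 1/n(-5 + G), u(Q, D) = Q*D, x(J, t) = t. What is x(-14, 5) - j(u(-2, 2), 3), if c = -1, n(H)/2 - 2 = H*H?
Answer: -5/1494 ≈ -0.0033467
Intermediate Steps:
n(H) = 4 + 2*H² (n(H) = 4 + 2*(H*H) = 4 + 2*H²)
u(Q, D) = D*Q
S(G, E) = 5/(9*(4 + 2*(-5 + G)²))
j(U, T) = 5 + 5/(18*(2 + (-5 + U)²)) (j(U, T) = (6 + 5/(18*(2 + (-5 + U)²))) - 1 = 5 + 5/(18*(2 + (-5 + U)²)))
x(-14, 5) - j(u(-2, 2), 3) = 5 - 5*(37 + 18*(-5 + 2*(-2))²)/(18*(2 + (-5 + 2*(-2))²)) = 5 - 5*(37 + 18*(-5 - 4)²)/(18*(2 + (-5 - 4)²)) = 5 - 5*(37 + 18*(-9)²)/(18*(2 + (-9)²)) = 5 - 5*(37 + 18*81)/(18*(2 + 81)) = 5 - 5*(37 + 1458)/(18*83) = 5 - 5*1495/(18*83) = 5 - 1*7475/1494 = 5 - 7475/1494 = -5/1494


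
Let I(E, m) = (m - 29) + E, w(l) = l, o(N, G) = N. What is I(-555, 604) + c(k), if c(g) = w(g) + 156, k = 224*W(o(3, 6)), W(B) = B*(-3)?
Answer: -1840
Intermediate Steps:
W(B) = -3*B
k = -2016 (k = 224*(-3*3) = 224*(-9) = -2016)
I(E, m) = -29 + E + m (I(E, m) = (-29 + m) + E = -29 + E + m)
c(g) = 156 + g (c(g) = g + 156 = 156 + g)
I(-555, 604) + c(k) = (-29 - 555 + 604) + (156 - 2016) = 20 - 1860 = -1840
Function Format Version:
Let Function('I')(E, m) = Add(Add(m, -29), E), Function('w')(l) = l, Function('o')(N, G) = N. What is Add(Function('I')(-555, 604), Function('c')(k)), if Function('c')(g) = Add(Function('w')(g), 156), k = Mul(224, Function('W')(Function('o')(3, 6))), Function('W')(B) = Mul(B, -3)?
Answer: -1840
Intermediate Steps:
Function('W')(B) = Mul(-3, B)
k = -2016 (k = Mul(224, Mul(-3, 3)) = Mul(224, -9) = -2016)
Function('I')(E, m) = Add(-29, E, m) (Function('I')(E, m) = Add(Add(-29, m), E) = Add(-29, E, m))
Function('c')(g) = Add(156, g) (Function('c')(g) = Add(g, 156) = Add(156, g))
Add(Function('I')(-555, 604), Function('c')(k)) = Add(Add(-29, -555, 604), Add(156, -2016)) = Add(20, -1860) = -1840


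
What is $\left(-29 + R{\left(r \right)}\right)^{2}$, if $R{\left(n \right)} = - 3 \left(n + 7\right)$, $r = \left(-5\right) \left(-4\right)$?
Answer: $12100$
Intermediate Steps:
$r = 20$
$R{\left(n \right)} = -21 - 3 n$ ($R{\left(n \right)} = - 3 \left(7 + n\right) = -21 - 3 n$)
$\left(-29 + R{\left(r \right)}\right)^{2} = \left(-29 - 81\right)^{2} = \left(-110\right)^{2} = 12100$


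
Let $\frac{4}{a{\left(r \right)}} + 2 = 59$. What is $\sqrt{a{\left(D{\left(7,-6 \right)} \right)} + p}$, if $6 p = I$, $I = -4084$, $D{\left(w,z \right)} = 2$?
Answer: $\frac{i \sqrt{2211258}}{57} \approx 26.088 i$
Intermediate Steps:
$a{\left(r \right)} = \frac{4}{57}$ ($a{\left(r \right)} = \frac{4}{-2 + 59} = \frac{4}{57}$)
$p = - \frac{2042}{3}$ ($p = \frac{1}{6} \left(-4084\right) = - \frac{2042}{3} \approx -680.67$)
$\sqrt{a{\left(D{\left(7,-6 \right)} \right)} + p} = \sqrt{\frac{4}{57} - \frac{2042}{3}} = \sqrt{- \frac{38794}{57}} = \frac{i \sqrt{2211258}}{57}$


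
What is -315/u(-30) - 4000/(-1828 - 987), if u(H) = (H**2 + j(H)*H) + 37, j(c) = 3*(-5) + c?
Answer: 1652255/1287581 ≈ 1.2832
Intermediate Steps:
j(c) = -15 + c
u(H) = 37 + H**2 + H*(-15 + H) (u(H) = (H**2 + (-15 + H)*H) + 37 = (H**2 + H*(-15 + H)) + 37 = 37 + H**2 + H*(-15 + H))
-315/u(-30) - 4000/(-1828 - 987) = -315/(37 + (-30)**2 - 30*(-15 - 30)) - 4000/(-1828 - 987) = -315/(37 + 900 - 30*(-45)) - 4000/(-2815) = -315/(37 + 900 + 1350) - 4000*(-1/2815) = -315/2287 + 800/563 = 1652255/1287581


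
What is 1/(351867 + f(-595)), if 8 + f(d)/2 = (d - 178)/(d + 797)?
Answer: 101/35536178 ≈ 2.8422e-6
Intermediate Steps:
f(d) = -16 + 2*(-178 + d)/(797 + d) (f(d) = -16 + 2*((d - 178)/(d + 797)) = -16 + 2*((-178 + d)/(797 + d)) = -16 + 2*(-178 + d)/(797 + d))
1/(351867 + f(-595)) = 1/(351867 + 2*(-6554 - 7*(-595))/(797 - 595)) = 1/(351867 + 2*(-6554 + 4165)/202) = 1/(351867 + 2*(1/202)*(-2389)) = 1/(351867 - 2389/101) = 1/(35536178/101) = 101/35536178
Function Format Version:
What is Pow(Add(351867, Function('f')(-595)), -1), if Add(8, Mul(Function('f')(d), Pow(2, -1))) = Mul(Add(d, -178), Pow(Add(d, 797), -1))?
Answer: Rational(101, 35536178) ≈ 2.8422e-6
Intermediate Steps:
Function('f')(d) = Add(-16, Mul(2, Pow(Add(797, d), -1), Add(-178, d))) (Function('f')(d) = Add(-16, Mul(2, Mul(Add(d, -178), Pow(Add(d, 797), -1)))) = Add(-16, Mul(2, Mul(Add(-178, d), Pow(Add(797, d), -1)))) = Add(-16, Mul(2, Mul(Pow(Add(797, d), -1), Add(-178, d)))) = Add(-16, Mul(2, Pow(Add(797, d), -1), Add(-178, d))))
Pow(Add(351867, Function('f')(-595)), -1) = Pow(Add(351867, Mul(2, Pow(Add(797, -595), -1), Add(-6554, Mul(-7, -595)))), -1) = Pow(Add(351867, Mul(2, Pow(202, -1), Add(-6554, 4165))), -1) = Pow(Add(351867, Mul(2, Rational(1, 202), -2389)), -1) = Pow(Add(351867, Rational(-2389, 101)), -1) = Pow(Rational(35536178, 101), -1) = Rational(101, 35536178)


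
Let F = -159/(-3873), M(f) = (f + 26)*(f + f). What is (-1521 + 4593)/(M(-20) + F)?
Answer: -3965952/309787 ≈ -12.802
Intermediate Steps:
M(f) = 2*f*(26 + f) (M(f) = (26 + f)*(2*f) = 2*f*(26 + f))
F = 53/1291 (F = -159*(-1/3873) = 53/1291 ≈ 0.041053)
(-1521 + 4593)/(M(-20) + F) = (-1521 + 4593)/(2*(-20)*(26 - 20) + 53/1291) = 3072/(2*(-20)*6 + 53/1291) = 3072/(-240 + 53/1291) = 3072/(-309787/1291) = 3072*(-1291/309787) = -3965952/309787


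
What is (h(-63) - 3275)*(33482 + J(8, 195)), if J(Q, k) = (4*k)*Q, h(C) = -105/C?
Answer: -390070040/3 ≈ -1.3002e+8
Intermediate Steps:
J(Q, k) = 4*Q*k
(h(-63) - 3275)*(33482 + J(8, 195)) = (-105/(-63) - 3275)*(33482 + 4*8*195) = (-105*(-1/63) - 3275)*(33482 + 6240) = (5/3 - 3275)*39722 = -9820/3*39722 = -390070040/3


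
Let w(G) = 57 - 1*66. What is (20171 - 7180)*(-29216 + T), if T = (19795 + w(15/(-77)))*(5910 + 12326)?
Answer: 4687000545480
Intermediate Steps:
w(G) = -9 (w(G) = 57 - 66 = -9)
T = 360817496 (T = (19795 - 9)*(5910 + 12326) = 19786*18236 = 360817496)
(20171 - 7180)*(-29216 + T) = (20171 - 7180)*(-29216 + 360817496) = 12991*360788280 = 4687000545480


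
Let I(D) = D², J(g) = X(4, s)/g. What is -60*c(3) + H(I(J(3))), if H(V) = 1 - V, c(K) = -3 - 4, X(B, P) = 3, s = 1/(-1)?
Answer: 420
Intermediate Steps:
s = -1
J(g) = 3/g
c(K) = -7
-60*c(3) + H(I(J(3))) = -60*(-7) + (1 - (3/3)²) = 420 + (1 - (3*(⅓))²) = 420 + (1 - 1*1²) = 420 + (1 - 1*1) = 420 + (1 - 1) = 420 + 0 = 420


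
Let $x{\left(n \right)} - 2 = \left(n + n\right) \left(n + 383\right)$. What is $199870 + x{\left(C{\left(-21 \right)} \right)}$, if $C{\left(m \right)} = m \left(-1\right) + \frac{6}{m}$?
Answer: $\frac{10613268}{49} \approx 2.166 \cdot 10^{5}$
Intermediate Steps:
$C{\left(m \right)} = - m + \frac{6}{m}$
$x{\left(n \right)} = 2 + 2 n \left(383 + n\right)$ ($x{\left(n \right)} = 2 + \left(n + n\right) \left(n + 383\right) = 2 + 2 n \left(383 + n\right)$)
$199870 + x{\left(C{\left(-21 \right)} \right)} = 199870 + \left(2 + 2 \left(\left(-1\right) \left(-21\right) + \frac{6}{-21}\right)^{2} + 766 \left(\left(-1\right) \left(-21\right) + \frac{6}{-21}\right)\right) = 199870 + \left(2 + 2 \left(21 + 6 \left(- \frac{1}{21}\right)\right)^{2} + 766 \left(21 + 6 \left(- \frac{1}{21}\right)\right)\right) = 199870 + \left(2 + 2 \left(21 - \frac{2}{7}\right)^{2} + 766 \left(21 - \frac{2}{7}\right)\right) = 199870 + \left(2 + 2 \left(\frac{145}{7}\right)^{2} + 766 \cdot \frac{145}{7}\right) = 199870 + \left(2 + 2 \cdot \frac{21025}{49} + \frac{111070}{7}\right) = 199870 + \left(2 + \frac{42050}{49} + \frac{111070}{7}\right) = 199870 + \frac{819638}{49} = \frac{10613268}{49}$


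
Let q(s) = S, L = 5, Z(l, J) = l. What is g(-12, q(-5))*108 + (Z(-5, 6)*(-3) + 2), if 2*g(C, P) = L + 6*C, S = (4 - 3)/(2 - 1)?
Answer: -3601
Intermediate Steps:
S = 1 (S = 1/1 = 1*1 = 1)
q(s) = 1
g(C, P) = 5/2 + 3*C (g(C, P) = (5 + 6*C)/2 = 5/2 + 3*C)
g(-12, q(-5))*108 + (Z(-5, 6)*(-3) + 2) = (5/2 + 3*(-12))*108 + (-5*(-3) + 2) = (5/2 - 36)*108 + (15 + 2) = -67/2*108 + 17 = -3618 + 17 = -3601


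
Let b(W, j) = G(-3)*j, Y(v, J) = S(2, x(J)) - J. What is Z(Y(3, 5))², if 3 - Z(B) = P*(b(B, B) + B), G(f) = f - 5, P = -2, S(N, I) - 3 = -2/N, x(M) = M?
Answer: 2025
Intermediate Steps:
S(N, I) = 3 - 2/N
Y(v, J) = 2 - J (Y(v, J) = (3 - 2/2) - J = (3 - 2*½) - J = (3 - 1) - J = 2 - J)
G(f) = -5 + f
b(W, j) = -8*j (b(W, j) = (-5 - 3)*j = -8*j)
Z(B) = 3 - 14*B (Z(B) = 3 - (-2)*(-8*B + B) = 3 - (-2)*(-7*B) = 3 - 14*B)
Z(Y(3, 5))² = (3 - 14*(2 - 1*5))² = (3 - 14*(2 - 5))² = (3 - 14*(-3))² = (3 + 42)² = 45² = 2025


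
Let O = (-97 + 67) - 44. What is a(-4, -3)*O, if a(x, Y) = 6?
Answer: -444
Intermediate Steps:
O = -74 (O = -30 - 44 = -74)
a(-4, -3)*O = 6*(-74) = -444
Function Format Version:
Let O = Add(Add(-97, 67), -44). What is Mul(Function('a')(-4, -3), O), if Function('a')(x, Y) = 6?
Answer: -444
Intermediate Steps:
O = -74 (O = Add(-30, -44) = -74)
Mul(Function('a')(-4, -3), O) = Mul(6, -74) = -444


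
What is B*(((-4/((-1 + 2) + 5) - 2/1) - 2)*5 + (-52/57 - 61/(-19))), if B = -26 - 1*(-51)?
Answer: -29975/57 ≈ -525.88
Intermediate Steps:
B = 25 (B = -26 + 51 = 25)
B*(((-4/((-1 + 2) + 5) - 2/1) - 2)*5 + (-52/57 - 61/(-19))) = 25*(((-4/((-1 + 2) + 5) - 2/1) - 2)*5 + (-52/57 - 61/(-19))) = 25*(((-4/(1 + 5) - 2*1) - 2)*5 + (-52*1/57 - 61*(-1/19))) = 25*(((-4/6 - 2) - 2)*5 + (-52/57 + 61/19)) = 25*(((-4*⅙ - 2) - 2)*5 + 131/57) = 25*(((-⅔ - 2) - 2)*5 + 131/57) = 25*((-8/3 - 2)*5 + 131/57) = 25*(-14/3*5 + 131/57) = 25*(-70/3 + 131/57) = 25*(-1199/57) = -29975/57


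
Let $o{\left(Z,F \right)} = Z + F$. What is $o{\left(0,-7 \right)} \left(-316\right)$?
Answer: $2212$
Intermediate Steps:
$o{\left(Z,F \right)} = F + Z$
$o{\left(0,-7 \right)} \left(-316\right) = \left(-7 + 0\right) \left(-316\right) = \left(-7\right) \left(-316\right) = 2212$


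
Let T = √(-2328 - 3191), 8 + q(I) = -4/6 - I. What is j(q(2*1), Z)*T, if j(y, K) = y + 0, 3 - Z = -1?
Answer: -32*I*√5519/3 ≈ -792.43*I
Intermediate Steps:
Z = 4 (Z = 3 - 1*(-1) = 3 + 1 = 4)
q(I) = -26/3 - I (q(I) = -8 + (-4/6 - I) = -8 + (-4*⅙ - I) = -8 + (-⅔ - I) = -26/3 - I)
j(y, K) = y
T = I*√5519 (T = √(-5519) = I*√5519 ≈ 74.29*I)
j(q(2*1), Z)*T = (-26/3 - 2)*(I*√5519) = -32*I*√5519/3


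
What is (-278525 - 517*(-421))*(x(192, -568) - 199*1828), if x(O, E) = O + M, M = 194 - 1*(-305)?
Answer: 22100014308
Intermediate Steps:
M = 499 (M = 194 + 305 = 499)
x(O, E) = 499 + O (x(O, E) = O + 499 = 499 + O)
(-278525 - 517*(-421))*(x(192, -568) - 199*1828) = (-278525 - 517*(-421))*((499 + 192) - 199*1828) = (-278525 + 217657)*(691 - 363772) = -60868*(-363081) = 22100014308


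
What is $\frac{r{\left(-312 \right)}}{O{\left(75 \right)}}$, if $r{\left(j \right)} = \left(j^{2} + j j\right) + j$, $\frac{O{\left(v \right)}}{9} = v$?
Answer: $\frac{64792}{225} \approx 287.96$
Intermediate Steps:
$O{\left(v \right)} = 9 v$
$r{\left(j \right)} = j + 2 j^{2}$ ($r{\left(j \right)} = \left(j^{2} + j^{2}\right) + j = 2 j^{2} + j = j + 2 j^{2}$)
$\frac{r{\left(-312 \right)}}{O{\left(75 \right)}} = \frac{\left(-312\right) \left(1 + 2 \left(-312\right)\right)}{9 \cdot 75} = \frac{\left(-312\right) \left(1 - 624\right)}{675} = \left(-312\right) \left(-623\right) \frac{1}{675} = 194376 \cdot \frac{1}{675} = \frac{64792}{225}$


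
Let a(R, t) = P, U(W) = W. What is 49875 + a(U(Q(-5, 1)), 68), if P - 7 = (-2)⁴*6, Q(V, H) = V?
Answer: 49978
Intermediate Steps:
P = 103 (P = 7 + (-2)⁴*6 = 7 + 16*6 = 7 + 96 = 103)
a(R, t) = 103
49875 + a(U(Q(-5, 1)), 68) = 49875 + 103 = 49978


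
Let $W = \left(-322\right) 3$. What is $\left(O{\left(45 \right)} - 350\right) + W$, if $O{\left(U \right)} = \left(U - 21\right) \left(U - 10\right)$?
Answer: $-476$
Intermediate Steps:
$W = -966$
$O{\left(U \right)} = \left(-21 + U\right) \left(-10 + U\right)$
$\left(O{\left(45 \right)} - 350\right) + W = \left(\left(210 + 45^{2} - 1395\right) - 350\right) - 966 = \left(\left(210 + 2025 - 1395\right) - 350\right) - 966 = \left(840 - 350\right) - 966 = 490 - 966 = -476$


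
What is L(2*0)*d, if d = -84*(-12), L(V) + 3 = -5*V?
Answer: -3024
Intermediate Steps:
L(V) = -3 - 5*V
d = 1008
L(2*0)*d = (-3 - 10*0)*1008 = (-3 - 5*0)*1008 = (-3 + 0)*1008 = -3*1008 = -3024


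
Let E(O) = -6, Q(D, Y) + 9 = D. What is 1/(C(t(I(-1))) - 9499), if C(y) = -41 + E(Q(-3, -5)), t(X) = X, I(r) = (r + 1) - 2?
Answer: -1/9546 ≈ -0.00010476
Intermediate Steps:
I(r) = -1 + r (I(r) = (1 + r) - 2 = -1 + r)
Q(D, Y) = -9 + D
C(y) = -47 (C(y) = -41 - 6 = -47)
1/(C(t(I(-1))) - 9499) = 1/(-47 - 9499) = 1/(-9546) = -1/9546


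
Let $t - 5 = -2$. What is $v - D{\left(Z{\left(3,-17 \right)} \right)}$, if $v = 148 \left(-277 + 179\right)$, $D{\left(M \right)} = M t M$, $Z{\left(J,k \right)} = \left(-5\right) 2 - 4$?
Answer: $-15092$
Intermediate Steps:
$t = 3$ ($t = 5 - 2 = 3$)
$Z{\left(J,k \right)} = -14$ ($Z{\left(J,k \right)} = -10 - 4 = -14$)
$D{\left(M \right)} = 3 M^{2}$ ($D{\left(M \right)} = M 3 M = 3 M M = 3 M^{2}$)
$v = -14504$ ($v = 148 \left(-98\right) = -14504$)
$v - D{\left(Z{\left(3,-17 \right)} \right)} = -14504 - 3 \left(-14\right)^{2} = -14504 - 3 \cdot 196 = -14504 - 588 = -15092$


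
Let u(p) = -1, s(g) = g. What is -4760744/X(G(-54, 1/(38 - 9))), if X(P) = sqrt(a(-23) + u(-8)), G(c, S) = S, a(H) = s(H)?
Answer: 1190186*I*sqrt(6)/3 ≈ 9.7178e+5*I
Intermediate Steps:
a(H) = H
X(P) = 2*I*sqrt(6) (X(P) = sqrt(-23 - 1) = sqrt(-24) = 2*I*sqrt(6))
-4760744/X(G(-54, 1/(38 - 9))) = -4760744*(-I*sqrt(6)/12) = -(-1190186)*I*sqrt(6)/3 = 1190186*I*sqrt(6)/3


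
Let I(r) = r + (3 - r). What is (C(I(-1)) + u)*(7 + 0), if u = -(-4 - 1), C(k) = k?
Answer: 56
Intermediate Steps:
I(r) = 3
u = 5 (u = -1*(-5) = 5)
(C(I(-1)) + u)*(7 + 0) = (3 + 5)*(7 + 0) = 8*7 = 56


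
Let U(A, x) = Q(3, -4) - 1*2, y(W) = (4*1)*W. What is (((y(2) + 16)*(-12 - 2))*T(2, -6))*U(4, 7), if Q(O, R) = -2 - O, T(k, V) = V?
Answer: -14112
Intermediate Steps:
y(W) = 4*W
U(A, x) = -7 (U(A, x) = (-2 - 1*3) - 1*2 = (-2 - 3) - 2 = -5 - 2 = -7)
(((y(2) + 16)*(-12 - 2))*T(2, -6))*U(4, 7) = (((4*2 + 16)*(-12 - 2))*(-6))*(-7) = (((8 + 16)*(-14))*(-6))*(-7) = ((24*(-14))*(-6))*(-7) = -336*(-6)*(-7) = 2016*(-7) = -14112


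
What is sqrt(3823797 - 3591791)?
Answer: sqrt(232006) ≈ 481.67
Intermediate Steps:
sqrt(3823797 - 3591791) = sqrt(232006)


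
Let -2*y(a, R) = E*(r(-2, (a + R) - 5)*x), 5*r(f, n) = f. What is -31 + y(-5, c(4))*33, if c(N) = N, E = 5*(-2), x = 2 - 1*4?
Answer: 101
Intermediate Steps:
r(f, n) = f/5
x = -2 (x = 2 - 4 = -2)
E = -10
y(a, R) = 4 (y(a, R) = -(-5)*((⅕)*(-2))*(-2) = -(-5)*(-⅖*(-2)) = -(-5)*4/5 = -½*(-8) = 4)
-31 + y(-5, c(4))*33 = -31 + 4*33 = -31 + 132 = 101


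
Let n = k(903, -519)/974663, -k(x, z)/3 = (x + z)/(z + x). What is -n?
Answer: 3/974663 ≈ 3.0780e-6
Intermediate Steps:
k(x, z) = -3 (k(x, z) = -3*(x + z)/(z + x) = -3*(x + z)/(x + z) = -3*1 = -3)
n = -3/974663 ≈ -3.0780e-6
-n = -1*(-3/974663) = 3/974663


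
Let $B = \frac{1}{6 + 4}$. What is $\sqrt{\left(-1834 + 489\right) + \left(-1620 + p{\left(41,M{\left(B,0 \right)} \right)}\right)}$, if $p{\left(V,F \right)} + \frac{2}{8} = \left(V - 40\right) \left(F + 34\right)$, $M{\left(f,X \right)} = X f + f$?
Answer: $\frac{i \sqrt{293115}}{10} \approx 54.14 i$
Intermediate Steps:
$B = \frac{1}{10} \approx 0.1$
$M{\left(f,X \right)} = f + X f$
$p{\left(V,F \right)} = - \frac{1}{4} + \left(-40 + V\right) \left(34 + F\right)$ ($p{\left(V,F \right)} = - \frac{1}{4} + \left(V - 40\right) \left(F + 34\right) = - \frac{1}{4} + \left(-40 + V\right) \left(34 + F\right)$)
$\sqrt{\left(-1834 + 489\right) + \left(-1620 + p{\left(41,M{\left(B,0 \right)} \right)}\right)} = \sqrt{\left(-1834 + 489\right) - \left(\frac{6345}{4} - \frac{1 + 0}{10} \cdot 41 + 40 \cdot \frac{1}{10} \left(1 + 0\right)\right)} = \sqrt{-1345 - \left(\frac{6345}{4} - \frac{1}{10} \cdot 1 \cdot 41 + 40 \cdot \frac{1}{10} \cdot 1\right)} = \sqrt{-1345 + \left(-1620 + \left(- \frac{5441}{4} - 4 + 1394 + \frac{1}{10} \cdot 41\right)\right)} = \sqrt{-1345 + \left(-1620 + \left(- \frac{5441}{4} - 4 + 1394 + \frac{41}{10}\right)\right)} = \sqrt{-1345 + \left(-1620 + \frac{677}{20}\right)} = \sqrt{-1345 - \frac{31723}{20}} = \sqrt{- \frac{58623}{20}} = \frac{i \sqrt{293115}}{10}$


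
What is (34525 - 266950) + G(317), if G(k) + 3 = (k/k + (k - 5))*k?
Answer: -133207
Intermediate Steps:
G(k) = -3 + k*(-4 + k) (G(k) = -3 + (k/k + (k - 5))*k = -3 + (1 + (-5 + k))*k = -3 + (-4 + k)*k = -3 + k*(-4 + k))
(34525 - 266950) + G(317) = (34525 - 266950) + (-3 + 317² - 4*317) = -232425 + (-3 + 100489 - 1268) = -232425 + 99218 = -133207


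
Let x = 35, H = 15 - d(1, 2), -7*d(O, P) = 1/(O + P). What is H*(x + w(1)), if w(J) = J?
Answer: 3792/7 ≈ 541.71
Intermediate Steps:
d(O, P) = -1/(7*(O + P))
H = 316/21 (H = 15 - (-1)/(7*1 + 7*2) = 15 - (-1)/(7 + 14) = 15 - (-1)/21 = 15 - 1*(-1/21) = 15 + 1/21 = 316/21 ≈ 15.048)
H*(x + w(1)) = 316*(35 + 1)/21 = (316/21)*36 = 3792/7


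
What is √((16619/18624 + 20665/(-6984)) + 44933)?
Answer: √243506967961/2328 ≈ 211.97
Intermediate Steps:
√((16619/18624 + 20665/(-6984)) + 44933) = √((16619*(1/18624) + 20665*(-1/6984)) + 44933) = √((16619/18624 - 20665/6984) + 44933) = √(-115463/55872 + 44933) = √(2510381113/55872) = √243506967961/2328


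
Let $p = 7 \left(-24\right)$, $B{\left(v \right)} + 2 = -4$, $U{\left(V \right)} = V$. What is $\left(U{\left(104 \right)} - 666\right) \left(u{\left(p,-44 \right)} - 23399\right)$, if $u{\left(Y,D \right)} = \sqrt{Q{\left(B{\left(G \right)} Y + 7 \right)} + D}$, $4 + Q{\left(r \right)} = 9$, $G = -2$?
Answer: $13150238 - 562 i \sqrt{39} \approx 1.315 \cdot 10^{7} - 3509.7 i$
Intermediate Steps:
$B{\left(v \right)} = -6$ ($B{\left(v \right)} = -2 - 4 = -6$)
$p = -168$
$Q{\left(r \right)} = 5$ ($Q{\left(r \right)} = -4 + 9 = 5$)
$u{\left(Y,D \right)} = \sqrt{5 + D}$
$\left(U{\left(104 \right)} - 666\right) \left(u{\left(p,-44 \right)} - 23399\right) = \left(104 - 666\right) \left(\sqrt{5 - 44} - 23399\right) = - 562 \left(\sqrt{-39} - 23399\right) = - 562 \left(i \sqrt{39} - 23399\right) = - 562 \left(-23399 + i \sqrt{39}\right) = 13150238 - 562 i \sqrt{39}$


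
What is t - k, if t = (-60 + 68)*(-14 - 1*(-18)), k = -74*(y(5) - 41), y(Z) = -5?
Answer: -3372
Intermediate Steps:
k = 3404 (k = -74*(-5 - 41) = -74*(-46) = 3404)
t = 32 (t = 8*(-14 + 18) = 8*4 = 32)
t - k = 32 - 1*3404 = 32 - 3404 = -3372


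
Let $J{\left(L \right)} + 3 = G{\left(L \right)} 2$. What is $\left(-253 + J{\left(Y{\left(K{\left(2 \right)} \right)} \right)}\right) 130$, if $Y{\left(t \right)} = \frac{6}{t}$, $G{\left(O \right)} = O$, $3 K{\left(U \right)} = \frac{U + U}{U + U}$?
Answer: $-28600$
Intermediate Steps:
$K{\left(U \right)} = \frac{1}{3}$ ($K{\left(U \right)} = \frac{\left(U + U\right) \frac{1}{U + U}}{3} = \frac{2 U \frac{1}{2 U}}{3} = \frac{1}{3} \cdot 1 = \frac{1}{3}$)
$J{\left(L \right)} = -3 + 2 L$ ($J{\left(L \right)} = -3 + L 2 = -3 + 2 L$)
$\left(-253 + J{\left(Y{\left(K{\left(2 \right)} \right)} \right)}\right) 130 = \left(-253 - \left(3 - 2 \cdot 6 \frac{1}{\frac{1}{3}}\right)\right) 130 = \left(-253 - \left(3 - 2 \cdot 6 \cdot 3\right)\right) 130 = \left(-253 + \left(-3 + 2 \cdot 18\right)\right) 130 = \left(-253 + \left(-3 + 36\right)\right) 130 = \left(-253 + 33\right) 130 = \left(-220\right) 130 = -28600$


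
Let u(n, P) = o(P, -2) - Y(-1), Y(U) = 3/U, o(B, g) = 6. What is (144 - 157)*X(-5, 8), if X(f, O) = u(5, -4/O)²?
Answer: -1053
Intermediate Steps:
u(n, P) = 9 (u(n, P) = 6 - 3/(-1) = 6 - 3*(-1) = 6 - 1*(-3) = 6 + 3 = 9)
X(f, O) = 81 (X(f, O) = 9² = 81)
(144 - 157)*X(-5, 8) = (144 - 157)*81 = -13*81 = -1053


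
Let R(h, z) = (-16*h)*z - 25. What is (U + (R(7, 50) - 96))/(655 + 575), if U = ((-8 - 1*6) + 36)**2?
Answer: -5237/1230 ≈ -4.2577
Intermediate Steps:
R(h, z) = -25 - 16*h*z (R(h, z) = -16*h*z - 25 = -25 - 16*h*z)
U = 484 (U = ((-8 - 6) + 36)**2 = (-14 + 36)**2 = 22**2 = 484)
(U + (R(7, 50) - 96))/(655 + 575) = (484 + ((-25 - 16*7*50) - 96))/(655 + 575) = (484 + ((-25 - 5600) - 96))/1230 = (484 + (-5625 - 96))*(1/1230) = (484 - 5721)*(1/1230) = -5237*1/1230 = -5237/1230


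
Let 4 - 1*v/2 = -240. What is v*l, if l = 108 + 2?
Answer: 53680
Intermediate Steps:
l = 110
v = 488 (v = 8 - 2*(-240) = 8 + 480 = 488)
v*l = 488*110 = 53680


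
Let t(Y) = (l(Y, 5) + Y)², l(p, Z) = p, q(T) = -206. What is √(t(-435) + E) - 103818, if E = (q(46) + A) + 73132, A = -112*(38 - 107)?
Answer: -103818 + √837554 ≈ -1.0290e+5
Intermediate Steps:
A = 7728 (A = -112*(-69) = 7728)
t(Y) = 4*Y² (t(Y) = (Y + Y)² = (2*Y)² = 4*Y²)
E = 80654 (E = (-206 + 7728) + 73132 = 7522 + 73132 = 80654)
√(t(-435) + E) - 103818 = √(4*(-435)² + 80654) - 103818 = √(4*189225 + 80654) - 103818 = √(756900 + 80654) - 103818 = √837554 - 103818 = -103818 + √837554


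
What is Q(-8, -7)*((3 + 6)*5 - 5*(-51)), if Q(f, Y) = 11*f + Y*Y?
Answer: -11700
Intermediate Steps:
Q(f, Y) = Y² + 11*f (Q(f, Y) = 11*f + Y² = Y² + 11*f)
Q(-8, -7)*((3 + 6)*5 - 5*(-51)) = ((-7)² + 11*(-8))*((3 + 6)*5 - 5*(-51)) = (49 - 88)*(9*5 + 255) = -39*(45 + 255) = -39*300 = -11700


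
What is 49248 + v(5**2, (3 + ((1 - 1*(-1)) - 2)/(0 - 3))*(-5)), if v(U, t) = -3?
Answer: 49245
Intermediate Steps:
49248 + v(5**2, (3 + ((1 - 1*(-1)) - 2)/(0 - 3))*(-5)) = 49248 - 3 = 49245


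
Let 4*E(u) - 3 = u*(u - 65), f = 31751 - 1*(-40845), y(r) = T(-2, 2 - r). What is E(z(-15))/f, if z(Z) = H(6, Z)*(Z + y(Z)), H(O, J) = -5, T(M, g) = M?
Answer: 1703/290384 ≈ 0.0058647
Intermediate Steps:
y(r) = -2
z(Z) = 10 - 5*Z (z(Z) = -5*(Z - 2) = -5*(-2 + Z) = 10 - 5*Z)
f = 72596 (f = 31751 + 40845 = 72596)
E(u) = 3/4 + u*(-65 + u)/4 (E(u) = 3/4 + (u*(u - 65))/4 = 3/4 + (u*(-65 + u))/4 = 3/4 + u*(-65 + u)/4)
E(z(-15))/f = (3/4 - 65*(10 - 5*(-15))/4 + (10 - 5*(-15))**2/4)/72596 = (3/4 - 65*(10 + 75)/4 + (10 + 75)**2/4)*(1/72596) = (3/4 - 65/4*85 + (1/4)*85**2)*(1/72596) = (3/4 - 5525/4 + (1/4)*7225)*(1/72596) = (3/4 - 5525/4 + 7225/4)*(1/72596) = (1703/4)*(1/72596) = 1703/290384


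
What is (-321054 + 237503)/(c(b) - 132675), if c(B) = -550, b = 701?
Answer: 83551/133225 ≈ 0.62714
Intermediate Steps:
(-321054 + 237503)/(c(b) - 132675) = (-321054 + 237503)/(-550 - 132675) = -83551/(-133225) = -83551*(-1/133225) = 83551/133225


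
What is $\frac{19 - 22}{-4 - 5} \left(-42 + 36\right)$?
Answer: $-2$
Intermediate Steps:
$\frac{19 - 22}{-4 - 5} \left(-42 + 36\right) = - \frac{3}{-9} \left(-6\right) = \left(-3\right) \left(- \frac{1}{9}\right) \left(-6\right) = \frac{1}{3} \left(-6\right) = -2$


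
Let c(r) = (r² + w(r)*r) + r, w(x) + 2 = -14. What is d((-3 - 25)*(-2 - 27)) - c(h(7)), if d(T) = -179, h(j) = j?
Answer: -123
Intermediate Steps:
w(x) = -16 (w(x) = -2 - 14 = -16)
c(r) = r² - 15*r (c(r) = (r² - 16*r) + r = r² - 15*r)
d((-3 - 25)*(-2 - 27)) - c(h(7)) = -179 - 7*(-15 + 7) = -179 - 7*(-8) = -179 - 1*(-56) = -179 + 56 = -123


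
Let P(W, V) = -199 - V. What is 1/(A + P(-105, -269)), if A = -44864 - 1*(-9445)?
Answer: -1/35349 ≈ -2.8289e-5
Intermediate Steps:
A = -35419 (A = -44864 + 9445 = -35419)
1/(A + P(-105, -269)) = 1/(-35419 + (-199 - 1*(-269))) = 1/(-35419 + (-199 + 269)) = 1/(-35419 + 70) = 1/(-35349) = -1/35349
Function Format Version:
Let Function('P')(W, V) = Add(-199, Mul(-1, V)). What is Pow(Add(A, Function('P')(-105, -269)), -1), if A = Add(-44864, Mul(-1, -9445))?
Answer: Rational(-1, 35349) ≈ -2.8289e-5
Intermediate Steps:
A = -35419 (A = Add(-44864, 9445) = -35419)
Pow(Add(A, Function('P')(-105, -269)), -1) = Pow(Add(-35419, Add(-199, Mul(-1, -269))), -1) = Pow(Add(-35419, Add(-199, 269)), -1) = Pow(Add(-35419, 70), -1) = Pow(-35349, -1) = Rational(-1, 35349)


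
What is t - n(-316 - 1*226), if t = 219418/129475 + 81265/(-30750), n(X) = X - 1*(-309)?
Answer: 7391050591/31850850 ≈ 232.05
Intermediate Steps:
n(X) = 309 + X (n(X) = X + 309 = 309 + X)
t = -30197459/31850850 (t = 219418*(1/129475) + 81265*(-1/30750) = 219418/129475 - 16253/6150 = -30197459/31850850 ≈ -0.94809)
t - n(-316 - 1*226) = -30197459/31850850 - (309 + (-316 - 1*226)) = -30197459/31850850 - (309 + (-316 - 226)) = -30197459/31850850 - (309 - 542) = -30197459/31850850 - 1*(-233) = -30197459/31850850 + 233 = 7391050591/31850850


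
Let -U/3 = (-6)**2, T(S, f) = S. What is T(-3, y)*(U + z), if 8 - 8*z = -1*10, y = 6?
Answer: 1269/4 ≈ 317.25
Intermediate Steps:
U = -108 (U = -3*(-6)**2 = -3*36 = -108)
z = 9/4 (z = 1 - (-1)*10/8 = 1 - 1/8*(-10) = 1 + 5/4 = 9/4 ≈ 2.2500)
T(-3, y)*(U + z) = -3*(-108 + 9/4) = -3*(-423/4) = 1269/4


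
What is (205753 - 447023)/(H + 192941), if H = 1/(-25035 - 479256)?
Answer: -12167028957/9729840983 ≈ -1.2505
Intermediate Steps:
H = -1/504291 (H = 1/(-504291) = -1/504291 ≈ -1.9830e-6)
(205753 - 447023)/(H + 192941) = (205753 - 447023)/(-1/504291 + 192941) = -241270/97298409830/504291 = -241270*504291/97298409830 = -12167028957/9729840983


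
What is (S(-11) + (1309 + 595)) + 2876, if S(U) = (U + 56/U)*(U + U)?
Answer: 5134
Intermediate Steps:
S(U) = 2*U*(U + 56/U) (S(U) = (U + 56/U)*(2*U) = 2*U*(U + 56/U))
(S(-11) + (1309 + 595)) + 2876 = ((112 + 2*(-11)**2) + (1309 + 595)) + 2876 = ((112 + 2*121) + 1904) + 2876 = ((112 + 242) + 1904) + 2876 = (354 + 1904) + 2876 = 2258 + 2876 = 5134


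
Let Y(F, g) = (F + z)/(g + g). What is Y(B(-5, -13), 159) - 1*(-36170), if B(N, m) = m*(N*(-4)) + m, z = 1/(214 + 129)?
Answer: 1972556471/54537 ≈ 36169.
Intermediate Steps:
z = 1/343 ≈ 0.0029155
B(N, m) = m - 4*N*m (B(N, m) = m*(-4*N) + m = -4*N*m + m = m - 4*N*m)
Y(F, g) = (1/343 + F)/(2*g) (Y(F, g) = (F + 1/343)/(g + g) = (1/343 + F)/((2*g)) = (1/343 + F)*(1/(2*g)) = (1/343 + F)/(2*g))
Y(B(-5, -13), 159) - 1*(-36170) = (1/686)*(1 + 343*(-13*(1 - 4*(-5))))/159 - 1*(-36170) = (1/686)*(1/159)*(1 + 343*(-13*(1 + 20))) + 36170 = (1/686)*(1/159)*(1 + 343*(-13*21)) + 36170 = (1/686)*(1/159)*(1 + 343*(-273)) + 36170 = (1/686)*(1/159)*(1 - 93639) + 36170 = (1/686)*(1/159)*(-93638) + 36170 = -46819/54537 + 36170 = 1972556471/54537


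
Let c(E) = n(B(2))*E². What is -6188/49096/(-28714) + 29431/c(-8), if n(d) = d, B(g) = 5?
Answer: 21791037181/236931520 ≈ 91.972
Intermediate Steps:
c(E) = 5*E²
-6188/49096/(-28714) + 29431/c(-8) = -6188/49096/(-28714) + 29431/((5*(-8)²)) = -6188*1/49096*(-1/28714) + 29431/((5*64)) = -91/722*(-1/28714) + 29431/320 = 13/2961644 + 29431*(1/320) = 13/2961644 + 29431/320 = 21791037181/236931520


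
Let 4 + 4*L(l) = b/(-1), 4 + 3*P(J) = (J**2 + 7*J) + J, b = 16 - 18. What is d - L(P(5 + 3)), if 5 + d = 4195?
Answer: 8381/2 ≈ 4190.5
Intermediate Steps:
d = 4190 (d = -5 + 4195 = 4190)
b = -2
P(J) = -4/3 + J**2/3 + 8*J/3 (P(J) = -4/3 + ((J**2 + 7*J) + J)/3 = -4/3 + (J**2 + 8*J)/3 = -4/3 + (J**2/3 + 8*J/3) = -4/3 + J**2/3 + 8*J/3)
L(l) = -1/2 (L(l) = -1 + (-2/(-1))/4 = -1 + (-2*(-1))/4 = -1 + (1/4)*2 = -1 + 1/2 = -1/2)
d - L(P(5 + 3)) = 4190 - 1*(-1/2) = 4190 + 1/2 = 8381/2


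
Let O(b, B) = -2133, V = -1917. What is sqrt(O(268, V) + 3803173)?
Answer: 4*sqrt(237565) ≈ 1949.6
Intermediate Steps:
sqrt(O(268, V) + 3803173) = sqrt(-2133 + 3803173) = sqrt(3801040) = 4*sqrt(237565)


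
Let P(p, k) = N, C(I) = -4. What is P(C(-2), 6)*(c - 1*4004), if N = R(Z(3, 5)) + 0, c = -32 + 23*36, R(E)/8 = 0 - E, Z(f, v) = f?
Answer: 76992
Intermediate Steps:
R(E) = -8*E (R(E) = 8*(0 - E) = 8*(-E) = -8*E)
c = 796 (c = -32 + 828 = 796)
N = -24 (N = -8*3 + 0 = -24 + 0 = -24)
P(p, k) = -24
P(C(-2), 6)*(c - 1*4004) = -24*(796 - 1*4004) = -24*(796 - 4004) = -24*(-3208) = 76992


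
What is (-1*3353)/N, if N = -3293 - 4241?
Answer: 3353/7534 ≈ 0.44505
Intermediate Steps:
N = -7534
(-1*3353)/N = -1*3353/(-7534) = -3353*(-1/7534) = 3353/7534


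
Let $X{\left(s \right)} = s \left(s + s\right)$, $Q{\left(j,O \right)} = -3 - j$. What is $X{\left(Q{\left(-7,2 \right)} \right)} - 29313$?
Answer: $-29281$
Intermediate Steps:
$X{\left(s \right)} = 2 s^{2}$ ($X{\left(s \right)} = s 2 s = 2 s^{2}$)
$X{\left(Q{\left(-7,2 \right)} \right)} - 29313 = 2 \left(-3 - -7\right)^{2} - 29313 = 2 \left(-3 + 7\right)^{2} - 29313 = 2 \cdot 4^{2} - 29313 = 2 \cdot 16 - 29313 = 32 - 29313 = -29281$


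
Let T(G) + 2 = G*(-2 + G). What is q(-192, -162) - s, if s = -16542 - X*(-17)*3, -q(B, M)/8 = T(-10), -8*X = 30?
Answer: 63157/4 ≈ 15789.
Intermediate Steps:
X = -15/4 (X = -⅛*30 = -15/4 ≈ -3.7500)
T(G) = -2 + G*(-2 + G)
q(B, M) = -944 (q(B, M) = -8*(-2 + (-10)² - 2*(-10)) = -8*(-2 + 100 + 20) = -8*118 = -944)
s = -66933/4 (s = -16542 - (-15/4*(-17))*3 = -16542 - 255*3/4 = -16542 - 1*765/4 = -16542 - 765/4 = -66933/4 ≈ -16733.)
q(-192, -162) - s = -944 - 1*(-66933/4) = -944 + 66933/4 = 63157/4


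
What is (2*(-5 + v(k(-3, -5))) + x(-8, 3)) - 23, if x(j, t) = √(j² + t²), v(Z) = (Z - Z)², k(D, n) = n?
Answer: -33 + √73 ≈ -24.456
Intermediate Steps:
v(Z) = 0 (v(Z) = 0² = 0)
(2*(-5 + v(k(-3, -5))) + x(-8, 3)) - 23 = (2*(-5 + 0) + √((-8)² + 3²)) - 23 = (2*(-5) + √(64 + 9)) - 23 = (-10 + √73) - 23 = -33 + √73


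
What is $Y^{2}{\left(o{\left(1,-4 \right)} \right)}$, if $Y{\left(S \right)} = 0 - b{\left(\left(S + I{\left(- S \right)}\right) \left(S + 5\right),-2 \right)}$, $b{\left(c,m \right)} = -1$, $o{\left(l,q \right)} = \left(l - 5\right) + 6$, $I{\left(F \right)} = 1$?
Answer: $1$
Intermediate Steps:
$o{\left(l,q \right)} = 1 + l$ ($o{\left(l,q \right)} = \left(-5 + l\right) + 6 = 1 + l$)
$Y{\left(S \right)} = 1$ ($Y{\left(S \right)} = 0 - -1 = 0 + 1 = 1$)
$Y^{2}{\left(o{\left(1,-4 \right)} \right)} = 1^{2} = 1$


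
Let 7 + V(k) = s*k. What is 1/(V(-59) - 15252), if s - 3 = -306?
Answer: 1/2618 ≈ 0.00038197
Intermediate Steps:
s = -303 (s = 3 - 306 = -303)
V(k) = -7 - 303*k
1/(V(-59) - 15252) = 1/((-7 - 303*(-59)) - 15252) = 1/((-7 + 17877) - 15252) = 1/(17870 - 15252) = 1/2618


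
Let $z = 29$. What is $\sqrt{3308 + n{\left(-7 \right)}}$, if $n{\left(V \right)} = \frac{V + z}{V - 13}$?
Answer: $\frac{\sqrt{330690}}{10} \approx 57.506$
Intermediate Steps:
$n{\left(V \right)} = \frac{29 + V}{-13 + V}$ ($n{\left(V \right)} = \frac{V + 29}{V - 13} = \frac{29 + V}{-13 + V}$)
$\sqrt{3308 + n{\left(-7 \right)}} = \sqrt{3308 + \frac{29 - 7}{-13 - 7}} = \sqrt{3308 + \frac{1}{-20} \cdot 22} = \sqrt{3308 - \frac{11}{10}} = \sqrt{\frac{33069}{10}} = \frac{\sqrt{330690}}{10}$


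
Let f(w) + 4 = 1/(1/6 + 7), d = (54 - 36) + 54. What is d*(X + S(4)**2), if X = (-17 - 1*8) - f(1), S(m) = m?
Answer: -15912/43 ≈ -370.05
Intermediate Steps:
d = 72 (d = 18 + 54 = 72)
f(w) = -166/43 (f(w) = -4 + 1/(1/6 + 7) = -4 + 1/(43/6) = -4 + 6/43 = -166/43)
X = -909/43 (X = (-17 - 1*8) - 1*(-166/43) = (-17 - 8) + 166/43 = -25 + 166/43 = -909/43 ≈ -21.140)
d*(X + S(4)**2) = 72*(-909/43 + 4**2) = 72*(-909/43 + 16) = 72*(-221/43) = -15912/43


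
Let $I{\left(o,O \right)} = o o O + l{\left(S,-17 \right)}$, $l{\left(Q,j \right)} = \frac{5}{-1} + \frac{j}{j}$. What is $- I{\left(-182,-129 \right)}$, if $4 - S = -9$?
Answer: $4273000$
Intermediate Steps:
$S = 13$ ($S = 4 - -9 = 4 + 9 = 13$)
$l{\left(Q,j \right)} = -4$ ($l{\left(Q,j \right)} = 5 \left(-1\right) + 1 = -5 + 1 = -4$)
$I{\left(o,O \right)} = -4 + O o^{2}$ ($I{\left(o,O \right)} = o o O - 4 = o^{2} O - 4 = O o^{2} - 4 = -4 + O o^{2}$)
$- I{\left(-182,-129 \right)} = - (-4 - 129 \left(-182\right)^{2}) = - (-4 - 4272996) = \left(-1\right) \left(-4273000\right) = 4273000$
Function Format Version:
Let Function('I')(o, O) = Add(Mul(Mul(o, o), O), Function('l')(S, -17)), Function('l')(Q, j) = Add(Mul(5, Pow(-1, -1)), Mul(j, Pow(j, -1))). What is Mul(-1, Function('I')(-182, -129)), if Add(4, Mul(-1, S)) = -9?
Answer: 4273000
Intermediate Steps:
S = 13 (S = Add(4, Mul(-1, -9)) = Add(4, 9) = 13)
Function('l')(Q, j) = -4 (Function('l')(Q, j) = Add(Mul(5, -1), 1) = Add(-5, 1) = -4)
Function('I')(o, O) = Add(-4, Mul(O, Pow(o, 2))) (Function('I')(o, O) = Add(Mul(Mul(o, o), O), -4) = Add(Mul(Pow(o, 2), O), -4) = Add(Mul(O, Pow(o, 2)), -4) = Add(-4, Mul(O, Pow(o, 2))))
Mul(-1, Function('I')(-182, -129)) = Mul(-1, Add(-4, Mul(-129, Pow(-182, 2)))) = Mul(-1, Add(-4, Mul(-129, 33124))) = Mul(-1, Add(-4, -4272996)) = Mul(-1, -4273000) = 4273000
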